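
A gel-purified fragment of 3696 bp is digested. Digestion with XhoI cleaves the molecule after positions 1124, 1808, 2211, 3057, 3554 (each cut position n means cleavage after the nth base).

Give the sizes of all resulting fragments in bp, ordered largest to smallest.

Linear molecule, 5 cuts → 6 fragments:
  1124 − 0 = 1124 bp
  1808 − 1124 = 684 bp
  2211 − 1808 = 403 bp
  3057 − 2211 = 846 bp
  3554 − 3057 = 497 bp
  3696 − 3554 = 142 bp
Sorted largest to smallest: 1124, 846, 684, 497, 403, 142 bp.

1124, 846, 684, 497, 403, 142 bp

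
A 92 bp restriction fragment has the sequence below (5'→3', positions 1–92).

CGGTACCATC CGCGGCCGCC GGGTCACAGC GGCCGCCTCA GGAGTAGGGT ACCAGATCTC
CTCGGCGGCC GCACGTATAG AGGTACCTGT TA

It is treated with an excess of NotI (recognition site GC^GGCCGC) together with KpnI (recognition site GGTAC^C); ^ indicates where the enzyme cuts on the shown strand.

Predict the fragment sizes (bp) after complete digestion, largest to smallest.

NotI sites (GCGGCCGC) start at positions 12, 29, 65.
NotI cuts after base 2 of each site, so after positions 13, 30, 66.
KpnI sites (GGTACC) start at positions 2, 48, 82.
KpnI cuts after base 5 of each site (before the last base), so after positions 6, 52, 86.
Combined cut positions: 6, 13, 30, 52, 66, 86.
Linear molecule, 6 cuts → 7 fragments:
  1–6 → 6 bp
  7–13 → 7 bp
  14–30 → 17 bp
  31–52 → 22 bp
  53–66 → 14 bp
  67–86 → 20 bp
  87–92 → 6 bp
Sorted largest to smallest: 22, 20, 17, 14, 7, 6, 6 bp.

22, 20, 17, 14, 7, 6, 6 bp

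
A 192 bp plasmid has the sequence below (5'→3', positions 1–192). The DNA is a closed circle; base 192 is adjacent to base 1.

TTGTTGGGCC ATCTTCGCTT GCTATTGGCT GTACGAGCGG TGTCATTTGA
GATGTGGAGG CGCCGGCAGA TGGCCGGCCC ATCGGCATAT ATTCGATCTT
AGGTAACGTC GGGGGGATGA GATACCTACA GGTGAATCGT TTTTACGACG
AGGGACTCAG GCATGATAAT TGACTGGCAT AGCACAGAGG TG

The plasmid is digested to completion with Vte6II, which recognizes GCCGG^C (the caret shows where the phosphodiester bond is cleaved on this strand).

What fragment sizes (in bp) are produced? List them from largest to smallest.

181, 11 bp

Vte6II sites (GCCGGC) start at positions 62, 73.
Vte6II cuts after base 5 of each site (before the last base), so after positions 66, 77.
Circular molecule, 2 cuts → 2 fragments:
  67–77 → 11 bp
  78–192 then 1–66 → 115 + 66 = 181 bp
Sorted largest to smallest: 181, 11 bp.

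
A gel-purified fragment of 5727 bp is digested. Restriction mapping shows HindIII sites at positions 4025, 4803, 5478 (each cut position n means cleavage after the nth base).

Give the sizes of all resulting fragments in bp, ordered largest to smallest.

Linear molecule, 3 cuts → 4 fragments:
  4025 − 0 = 4025 bp
  4803 − 4025 = 778 bp
  5478 − 4803 = 675 bp
  5727 − 5478 = 249 bp
Sorted largest to smallest: 4025, 778, 675, 249 bp.

4025, 778, 675, 249 bp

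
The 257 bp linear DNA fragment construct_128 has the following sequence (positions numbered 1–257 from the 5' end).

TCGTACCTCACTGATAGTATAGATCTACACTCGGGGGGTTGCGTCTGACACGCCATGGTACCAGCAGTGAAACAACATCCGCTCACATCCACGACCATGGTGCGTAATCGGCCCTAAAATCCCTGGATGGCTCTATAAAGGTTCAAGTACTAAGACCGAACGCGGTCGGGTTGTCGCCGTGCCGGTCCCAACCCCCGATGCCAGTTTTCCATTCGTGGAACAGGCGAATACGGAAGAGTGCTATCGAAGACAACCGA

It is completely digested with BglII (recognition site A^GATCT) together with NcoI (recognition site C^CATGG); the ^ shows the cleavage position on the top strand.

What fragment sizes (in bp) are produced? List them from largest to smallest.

162, 42, 32, 21 bp

The BglII site (AGATCT) starts at position 21.
BglII cuts after the first base of each site, so after position 21.
NcoI sites (CCATGG) start at positions 53, 95.
NcoI cuts after the first base of each site, so after positions 53, 95.
Combined cut positions: 21, 53, 95.
Linear molecule, 3 cuts → 4 fragments:
  1–21 → 21 bp
  22–53 → 32 bp
  54–95 → 42 bp
  96–257 → 162 bp
Sorted largest to smallest: 162, 42, 32, 21 bp.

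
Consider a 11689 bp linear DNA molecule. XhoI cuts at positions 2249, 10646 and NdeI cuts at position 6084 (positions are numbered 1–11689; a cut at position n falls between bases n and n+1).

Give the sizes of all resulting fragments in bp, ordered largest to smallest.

4562, 3835, 2249, 1043 bp

Combined cut positions (sorted): 2249, 6084, 10646.
Linear molecule, 3 cuts → 4 fragments:
  2249 − 0 = 2249 bp
  6084 − 2249 = 3835 bp
  10646 − 6084 = 4562 bp
  11689 − 10646 = 1043 bp
Sorted largest to smallest: 4562, 3835, 2249, 1043 bp.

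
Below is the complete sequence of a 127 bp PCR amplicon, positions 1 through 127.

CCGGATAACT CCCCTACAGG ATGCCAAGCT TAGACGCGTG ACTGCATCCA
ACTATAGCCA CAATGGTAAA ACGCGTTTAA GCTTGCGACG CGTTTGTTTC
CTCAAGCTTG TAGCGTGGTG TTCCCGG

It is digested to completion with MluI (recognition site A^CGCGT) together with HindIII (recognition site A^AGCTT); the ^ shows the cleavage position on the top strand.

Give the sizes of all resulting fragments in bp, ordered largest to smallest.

37, 26, 23, 16, 9, 8, 8 bp

MluI sites (ACGCGT) start at positions 34, 71, 88.
MluI cuts after the first base of each site, so after positions 34, 71, 88.
HindIII sites (AAGCTT) start at positions 26, 79, 104.
HindIII cuts after the first base of each site, so after positions 26, 79, 104.
Combined cut positions: 26, 34, 71, 79, 88, 104.
Linear molecule, 6 cuts → 7 fragments:
  1–26 → 26 bp
  27–34 → 8 bp
  35–71 → 37 bp
  72–79 → 8 bp
  80–88 → 9 bp
  89–104 → 16 bp
  105–127 → 23 bp
Sorted largest to smallest: 37, 26, 23, 16, 9, 8, 8 bp.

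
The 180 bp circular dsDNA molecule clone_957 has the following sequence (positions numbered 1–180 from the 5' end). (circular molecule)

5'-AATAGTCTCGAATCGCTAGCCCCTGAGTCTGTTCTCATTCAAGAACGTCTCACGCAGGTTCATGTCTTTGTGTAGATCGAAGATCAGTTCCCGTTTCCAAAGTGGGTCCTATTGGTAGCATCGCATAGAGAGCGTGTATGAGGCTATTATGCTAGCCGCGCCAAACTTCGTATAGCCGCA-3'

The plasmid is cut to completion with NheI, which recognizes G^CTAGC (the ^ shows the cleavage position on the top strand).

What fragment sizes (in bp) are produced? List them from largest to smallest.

NheI sites (GCTAGC) start at positions 15, 151.
NheI cuts after the first base of each site, so after positions 15, 151.
Circular molecule, 2 cuts → 2 fragments:
  16–151 → 136 bp
  152–180 then 1–15 → 29 + 15 = 44 bp
Sorted largest to smallest: 136, 44 bp.

136, 44 bp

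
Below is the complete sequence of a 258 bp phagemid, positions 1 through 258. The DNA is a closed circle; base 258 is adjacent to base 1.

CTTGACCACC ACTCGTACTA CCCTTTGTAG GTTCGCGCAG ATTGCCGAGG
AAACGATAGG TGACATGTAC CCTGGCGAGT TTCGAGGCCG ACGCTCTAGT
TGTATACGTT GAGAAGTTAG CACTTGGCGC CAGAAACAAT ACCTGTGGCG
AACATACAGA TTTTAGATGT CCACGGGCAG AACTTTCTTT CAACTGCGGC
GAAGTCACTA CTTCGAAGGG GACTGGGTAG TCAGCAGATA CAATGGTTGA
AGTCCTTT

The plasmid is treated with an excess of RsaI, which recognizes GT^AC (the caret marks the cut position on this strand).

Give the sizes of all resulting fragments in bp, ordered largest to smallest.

RsaI sites (GTAC) start at positions 15, 67.
RsaI cuts after base 2 of each site, so after positions 16, 68.
Circular molecule, 2 cuts → 2 fragments:
  17–68 → 52 bp
  69–258 then 1–16 → 190 + 16 = 206 bp
Sorted largest to smallest: 206, 52 bp.

206, 52 bp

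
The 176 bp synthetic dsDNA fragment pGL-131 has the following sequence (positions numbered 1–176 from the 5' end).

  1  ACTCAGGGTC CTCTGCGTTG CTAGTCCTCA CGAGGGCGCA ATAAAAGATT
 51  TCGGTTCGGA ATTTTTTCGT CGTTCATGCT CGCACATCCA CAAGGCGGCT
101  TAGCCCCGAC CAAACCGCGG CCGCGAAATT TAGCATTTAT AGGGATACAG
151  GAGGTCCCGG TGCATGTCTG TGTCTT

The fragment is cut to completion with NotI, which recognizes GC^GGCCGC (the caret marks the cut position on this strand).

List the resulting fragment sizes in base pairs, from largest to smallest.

118, 58 bp

The NotI site (GCGGCCGC) starts at position 117.
NotI cuts after base 2 of each site, so after position 118.
Linear molecule, 1 cut → 2 fragments:
  1–118 → 118 bp
  119–176 → 58 bp
Sorted largest to smallest: 118, 58 bp.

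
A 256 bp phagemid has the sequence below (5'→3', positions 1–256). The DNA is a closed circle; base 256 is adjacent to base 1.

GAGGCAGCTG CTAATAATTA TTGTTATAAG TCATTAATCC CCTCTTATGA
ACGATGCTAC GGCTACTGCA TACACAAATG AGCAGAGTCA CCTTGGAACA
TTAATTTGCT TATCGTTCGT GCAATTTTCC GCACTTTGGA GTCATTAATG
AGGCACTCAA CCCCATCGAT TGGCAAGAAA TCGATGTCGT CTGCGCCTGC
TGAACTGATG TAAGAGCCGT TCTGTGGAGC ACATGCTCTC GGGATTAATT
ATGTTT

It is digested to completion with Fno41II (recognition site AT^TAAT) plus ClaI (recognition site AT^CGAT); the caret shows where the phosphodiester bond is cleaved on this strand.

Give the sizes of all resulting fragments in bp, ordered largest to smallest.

67, 64, 45, 44, 21, 15 bp

Fno41II sites (ATTAAT) start at positions 33, 100, 144, 244.
Fno41II cuts after base 2 of each site, so after positions 34, 101, 145, 245.
ClaI sites (ATCGAT) start at positions 165, 180.
ClaI cuts after base 2 of each site, so after positions 166, 181.
Combined cut positions: 34, 101, 145, 166, 181, 245.
Circular molecule, 6 cuts → 6 fragments:
  35–101 → 67 bp
  102–145 → 44 bp
  146–166 → 21 bp
  167–181 → 15 bp
  182–245 → 64 bp
  246–256 then 1–34 → 11 + 34 = 45 bp
Sorted largest to smallest: 67, 64, 45, 44, 21, 15 bp.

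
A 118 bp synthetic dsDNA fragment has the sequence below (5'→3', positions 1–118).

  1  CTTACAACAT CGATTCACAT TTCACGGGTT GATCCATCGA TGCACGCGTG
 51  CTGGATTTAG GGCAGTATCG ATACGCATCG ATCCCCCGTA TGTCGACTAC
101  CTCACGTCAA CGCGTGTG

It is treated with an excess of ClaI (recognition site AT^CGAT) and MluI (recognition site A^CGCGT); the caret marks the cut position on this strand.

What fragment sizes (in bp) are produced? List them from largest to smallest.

ClaI sites (ATCGAT) start at positions 9, 36, 67, 77.
ClaI cuts after base 2 of each site, so after positions 10, 37, 68, 78.
MluI sites (ACGCGT) start at positions 44, 110.
MluI cuts after the first base of each site, so after positions 44, 110.
Combined cut positions: 10, 37, 44, 68, 78, 110.
Linear molecule, 6 cuts → 7 fragments:
  1–10 → 10 bp
  11–37 → 27 bp
  38–44 → 7 bp
  45–68 → 24 bp
  69–78 → 10 bp
  79–110 → 32 bp
  111–118 → 8 bp
Sorted largest to smallest: 32, 27, 24, 10, 10, 8, 7 bp.

32, 27, 24, 10, 10, 8, 7 bp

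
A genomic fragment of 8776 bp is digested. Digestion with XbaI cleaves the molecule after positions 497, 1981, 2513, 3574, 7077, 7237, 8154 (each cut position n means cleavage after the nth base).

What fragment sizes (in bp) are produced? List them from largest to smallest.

3503, 1484, 1061, 917, 622, 532, 497, 160 bp

Linear molecule, 7 cuts → 8 fragments:
  497 − 0 = 497 bp
  1981 − 497 = 1484 bp
  2513 − 1981 = 532 bp
  3574 − 2513 = 1061 bp
  7077 − 3574 = 3503 bp
  7237 − 7077 = 160 bp
  8154 − 7237 = 917 bp
  8776 − 8154 = 622 bp
Sorted largest to smallest: 3503, 1484, 1061, 917, 622, 532, 497, 160 bp.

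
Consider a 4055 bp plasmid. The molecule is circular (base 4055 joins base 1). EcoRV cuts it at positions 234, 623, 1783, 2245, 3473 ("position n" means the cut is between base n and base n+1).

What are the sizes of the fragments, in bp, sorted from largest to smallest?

1228, 1160, 816, 462, 389 bp

Circular molecule, 5 cuts → 5 fragments:
  623 − 234 = 389 bp
  1783 − 623 = 1160 bp
  2245 − 1783 = 462 bp
  3473 − 2245 = 1228 bp
  wrap: 4055 − 3473 + 234 = 816 bp
Sorted largest to smallest: 1228, 1160, 816, 462, 389 bp.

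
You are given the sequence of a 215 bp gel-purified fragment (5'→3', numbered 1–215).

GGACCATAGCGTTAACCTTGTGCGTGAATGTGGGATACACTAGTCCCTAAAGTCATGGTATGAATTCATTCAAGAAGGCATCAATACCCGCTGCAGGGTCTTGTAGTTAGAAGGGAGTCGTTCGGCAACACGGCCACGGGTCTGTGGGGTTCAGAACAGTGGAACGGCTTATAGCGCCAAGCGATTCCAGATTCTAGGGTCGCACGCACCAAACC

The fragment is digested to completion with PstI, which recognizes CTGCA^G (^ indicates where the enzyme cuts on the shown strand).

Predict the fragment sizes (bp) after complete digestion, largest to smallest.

The PstI site (CTGCAG) starts at position 91.
PstI cuts after base 5 of each site (before the last base), so after position 95.
Linear molecule, 1 cut → 2 fragments:
  1–95 → 95 bp
  96–215 → 120 bp
Sorted largest to smallest: 120, 95 bp.

120, 95 bp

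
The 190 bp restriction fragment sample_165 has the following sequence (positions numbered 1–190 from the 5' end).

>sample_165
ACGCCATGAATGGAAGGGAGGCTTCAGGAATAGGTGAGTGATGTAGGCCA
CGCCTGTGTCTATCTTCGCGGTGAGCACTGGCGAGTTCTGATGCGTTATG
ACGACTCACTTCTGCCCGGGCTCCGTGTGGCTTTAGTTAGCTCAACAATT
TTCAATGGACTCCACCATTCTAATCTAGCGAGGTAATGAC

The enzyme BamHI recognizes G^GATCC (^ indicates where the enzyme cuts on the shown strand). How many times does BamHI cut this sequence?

No occurrence of GGATCC is present in the sequence.
BamHI does not cut: 0 sites.

0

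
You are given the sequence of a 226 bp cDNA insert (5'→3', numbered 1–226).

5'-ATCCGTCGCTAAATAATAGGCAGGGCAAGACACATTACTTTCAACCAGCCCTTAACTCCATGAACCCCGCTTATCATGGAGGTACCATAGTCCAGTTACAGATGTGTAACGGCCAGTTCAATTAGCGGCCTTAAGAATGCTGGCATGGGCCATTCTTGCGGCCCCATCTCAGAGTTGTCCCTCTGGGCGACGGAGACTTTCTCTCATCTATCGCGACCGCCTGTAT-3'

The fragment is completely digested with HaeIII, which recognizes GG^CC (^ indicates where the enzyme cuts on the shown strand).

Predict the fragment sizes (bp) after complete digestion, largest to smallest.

HaeIII sites (GGCC) start at positions 111, 127, 148, 160.
HaeIII cuts after base 2 of each site, so after positions 112, 128, 149, 161.
Linear molecule, 4 cuts → 5 fragments:
  1–112 → 112 bp
  113–128 → 16 bp
  129–149 → 21 bp
  150–161 → 12 bp
  162–226 → 65 bp
Sorted largest to smallest: 112, 65, 21, 16, 12 bp.

112, 65, 21, 16, 12 bp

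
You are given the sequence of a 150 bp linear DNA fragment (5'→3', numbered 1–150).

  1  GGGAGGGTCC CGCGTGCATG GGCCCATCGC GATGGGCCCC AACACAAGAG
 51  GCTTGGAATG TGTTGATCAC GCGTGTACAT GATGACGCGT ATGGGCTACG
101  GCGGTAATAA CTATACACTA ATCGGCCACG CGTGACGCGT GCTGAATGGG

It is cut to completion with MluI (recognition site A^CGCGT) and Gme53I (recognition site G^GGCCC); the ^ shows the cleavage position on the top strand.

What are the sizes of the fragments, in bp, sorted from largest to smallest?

43, 35, 20, 16, 15, 14, 7 bp

MluI sites (ACGCGT) start at positions 69, 85, 128, 135.
MluI cuts after the first base of each site, so after positions 69, 85, 128, 135.
Gme53I sites (GGGCCC) start at positions 20, 34.
Gme53I cuts after the first base of each site, so after positions 20, 34.
Combined cut positions: 20, 34, 69, 85, 128, 135.
Linear molecule, 6 cuts → 7 fragments:
  1–20 → 20 bp
  21–34 → 14 bp
  35–69 → 35 bp
  70–85 → 16 bp
  86–128 → 43 bp
  129–135 → 7 bp
  136–150 → 15 bp
Sorted largest to smallest: 43, 35, 20, 16, 15, 14, 7 bp.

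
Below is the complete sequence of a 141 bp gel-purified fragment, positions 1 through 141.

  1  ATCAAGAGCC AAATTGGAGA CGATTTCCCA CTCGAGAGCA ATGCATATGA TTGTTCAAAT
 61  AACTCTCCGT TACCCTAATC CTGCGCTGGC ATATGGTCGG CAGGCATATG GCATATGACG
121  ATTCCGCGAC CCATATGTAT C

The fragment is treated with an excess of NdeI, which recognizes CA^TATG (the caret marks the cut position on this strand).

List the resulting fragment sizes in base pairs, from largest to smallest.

46, 45, 20, 15, 8, 7 bp

NdeI sites (CATATG) start at positions 44, 90, 105, 112, 132.
NdeI cuts after base 2 of each site, so after positions 45, 91, 106, 113, 133.
Linear molecule, 5 cuts → 6 fragments:
  1–45 → 45 bp
  46–91 → 46 bp
  92–106 → 15 bp
  107–113 → 7 bp
  114–133 → 20 bp
  134–141 → 8 bp
Sorted largest to smallest: 46, 45, 20, 15, 8, 7 bp.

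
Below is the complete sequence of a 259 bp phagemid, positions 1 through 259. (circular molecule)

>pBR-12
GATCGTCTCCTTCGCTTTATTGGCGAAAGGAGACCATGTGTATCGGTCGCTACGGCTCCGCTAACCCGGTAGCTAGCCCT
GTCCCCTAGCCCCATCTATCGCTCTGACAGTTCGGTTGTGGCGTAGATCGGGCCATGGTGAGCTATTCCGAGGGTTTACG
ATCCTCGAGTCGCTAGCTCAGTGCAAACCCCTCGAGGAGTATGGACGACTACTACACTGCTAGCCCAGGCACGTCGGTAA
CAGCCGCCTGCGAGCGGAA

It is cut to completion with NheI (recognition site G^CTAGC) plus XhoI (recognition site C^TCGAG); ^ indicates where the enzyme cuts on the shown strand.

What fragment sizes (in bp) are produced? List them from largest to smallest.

NheI sites (GCTAGC) start at positions 72, 172, 219.
NheI cuts after the first base of each site, so after positions 72, 172, 219.
XhoI sites (CTCGAG) start at positions 164, 191.
XhoI cuts after the first base of each site, so after positions 164, 191.
Combined cut positions: 72, 164, 172, 191, 219.
Circular molecule, 5 cuts → 5 fragments:
  73–164 → 92 bp
  165–172 → 8 bp
  173–191 → 19 bp
  192–219 → 28 bp
  220–259 then 1–72 → 40 + 72 = 112 bp
Sorted largest to smallest: 112, 92, 28, 19, 8 bp.

112, 92, 28, 19, 8 bp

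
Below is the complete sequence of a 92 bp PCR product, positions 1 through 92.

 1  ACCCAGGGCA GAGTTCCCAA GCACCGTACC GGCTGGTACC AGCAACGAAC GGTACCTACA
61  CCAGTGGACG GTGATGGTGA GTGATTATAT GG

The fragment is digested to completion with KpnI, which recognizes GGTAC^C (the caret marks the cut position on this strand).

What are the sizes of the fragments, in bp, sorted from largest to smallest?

39, 37, 16 bp

KpnI sites (GGTACC) start at positions 35, 51.
KpnI cuts after base 5 of each site (before the last base), so after positions 39, 55.
Linear molecule, 2 cuts → 3 fragments:
  1–39 → 39 bp
  40–55 → 16 bp
  56–92 → 37 bp
Sorted largest to smallest: 39, 37, 16 bp.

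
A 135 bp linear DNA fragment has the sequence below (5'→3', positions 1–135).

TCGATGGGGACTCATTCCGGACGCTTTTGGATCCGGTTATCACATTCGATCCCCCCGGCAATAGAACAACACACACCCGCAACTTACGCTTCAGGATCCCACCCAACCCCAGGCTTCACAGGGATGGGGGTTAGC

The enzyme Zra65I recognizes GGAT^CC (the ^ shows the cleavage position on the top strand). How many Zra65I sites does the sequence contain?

2

GGATCC occurs starting at positions 29, 94.
Zra65I cuts at 2 sites.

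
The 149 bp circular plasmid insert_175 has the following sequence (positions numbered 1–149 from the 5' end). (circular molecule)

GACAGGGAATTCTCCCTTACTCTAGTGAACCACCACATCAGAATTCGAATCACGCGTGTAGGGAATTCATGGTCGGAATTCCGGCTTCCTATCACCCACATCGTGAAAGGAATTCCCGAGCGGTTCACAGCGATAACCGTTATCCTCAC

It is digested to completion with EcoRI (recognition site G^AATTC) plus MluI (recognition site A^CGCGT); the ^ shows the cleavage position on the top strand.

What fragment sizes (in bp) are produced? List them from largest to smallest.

46, 34, 34, 13, 11, 11 bp

EcoRI sites (GAATTC) start at positions 7, 41, 63, 76, 110.
EcoRI cuts after the first base of each site, so after positions 7, 41, 63, 76, 110.
The MluI site (ACGCGT) starts at position 52.
MluI cuts after the first base of each site, so after position 52.
Combined cut positions: 7, 41, 52, 63, 76, 110.
Circular molecule, 6 cuts → 6 fragments:
  8–41 → 34 bp
  42–52 → 11 bp
  53–63 → 11 bp
  64–76 → 13 bp
  77–110 → 34 bp
  111–149 then 1–7 → 39 + 7 = 46 bp
Sorted largest to smallest: 46, 34, 34, 13, 11, 11 bp.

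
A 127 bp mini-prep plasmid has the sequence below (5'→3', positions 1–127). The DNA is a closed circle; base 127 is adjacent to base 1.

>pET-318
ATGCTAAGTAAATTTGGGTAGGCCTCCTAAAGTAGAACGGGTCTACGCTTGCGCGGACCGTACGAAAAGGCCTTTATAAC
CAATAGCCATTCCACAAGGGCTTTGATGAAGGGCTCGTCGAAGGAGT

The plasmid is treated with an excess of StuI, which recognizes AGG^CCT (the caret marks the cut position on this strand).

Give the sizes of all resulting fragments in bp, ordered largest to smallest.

79, 48 bp

StuI sites (AGGCCT) start at positions 20, 68.
StuI cuts after base 3 of each site, so after positions 22, 70.
Circular molecule, 2 cuts → 2 fragments:
  23–70 → 48 bp
  71–127 then 1–22 → 57 + 22 = 79 bp
Sorted largest to smallest: 79, 48 bp.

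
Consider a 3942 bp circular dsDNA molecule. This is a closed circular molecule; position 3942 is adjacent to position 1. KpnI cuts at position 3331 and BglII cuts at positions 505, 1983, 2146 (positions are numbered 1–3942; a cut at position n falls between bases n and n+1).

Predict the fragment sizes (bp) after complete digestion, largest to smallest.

1478, 1185, 1116, 163 bp

Combined cut positions (sorted): 505, 1983, 2146, 3331.
Circular molecule, 4 cuts → 4 fragments:
  1983 − 505 = 1478 bp
  2146 − 1983 = 163 bp
  3331 − 2146 = 1185 bp
  wrap: 3942 − 3331 + 505 = 1116 bp
Sorted largest to smallest: 1478, 1185, 1116, 163 bp.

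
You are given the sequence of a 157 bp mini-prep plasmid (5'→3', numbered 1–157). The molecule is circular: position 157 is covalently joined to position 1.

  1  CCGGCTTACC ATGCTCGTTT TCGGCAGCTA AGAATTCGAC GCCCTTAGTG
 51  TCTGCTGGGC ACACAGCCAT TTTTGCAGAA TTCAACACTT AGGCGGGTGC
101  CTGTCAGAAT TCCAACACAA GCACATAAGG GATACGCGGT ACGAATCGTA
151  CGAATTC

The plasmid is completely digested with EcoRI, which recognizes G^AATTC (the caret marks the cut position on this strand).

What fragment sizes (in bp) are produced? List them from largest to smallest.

EcoRI sites (GAATTC) start at positions 32, 78, 107, 152.
EcoRI cuts after the first base of each site, so after positions 32, 78, 107, 152.
Circular molecule, 4 cuts → 4 fragments:
  33–78 → 46 bp
  79–107 → 29 bp
  108–152 → 45 bp
  153–157 then 1–32 → 5 + 32 = 37 bp
Sorted largest to smallest: 46, 45, 37, 29 bp.

46, 45, 37, 29 bp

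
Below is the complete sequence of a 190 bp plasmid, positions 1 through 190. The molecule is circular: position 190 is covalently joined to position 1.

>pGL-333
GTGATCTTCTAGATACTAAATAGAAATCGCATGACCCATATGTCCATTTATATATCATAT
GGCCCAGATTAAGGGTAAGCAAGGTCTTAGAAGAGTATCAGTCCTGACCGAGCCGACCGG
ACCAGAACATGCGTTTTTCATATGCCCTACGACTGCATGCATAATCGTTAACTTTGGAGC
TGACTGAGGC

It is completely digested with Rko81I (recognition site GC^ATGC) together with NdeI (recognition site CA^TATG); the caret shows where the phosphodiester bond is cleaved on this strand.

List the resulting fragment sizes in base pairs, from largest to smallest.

The Rko81I site (GCATGC) starts at position 155.
Rko81I cuts after base 2 of each site, so after position 156.
NdeI sites (CATATG) start at positions 37, 56, 139.
NdeI cuts after base 2 of each site, so after positions 38, 57, 140.
Combined cut positions: 38, 57, 140, 156.
Circular molecule, 4 cuts → 4 fragments:
  39–57 → 19 bp
  58–140 → 83 bp
  141–156 → 16 bp
  157–190 then 1–38 → 34 + 38 = 72 bp
Sorted largest to smallest: 83, 72, 19, 16 bp.

83, 72, 19, 16 bp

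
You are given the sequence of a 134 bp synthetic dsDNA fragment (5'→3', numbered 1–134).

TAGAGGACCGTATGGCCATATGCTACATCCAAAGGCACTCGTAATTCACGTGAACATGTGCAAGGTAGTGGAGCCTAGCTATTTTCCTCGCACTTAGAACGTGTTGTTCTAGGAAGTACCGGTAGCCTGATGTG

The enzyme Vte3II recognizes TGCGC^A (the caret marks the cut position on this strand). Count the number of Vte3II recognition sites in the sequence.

0

No occurrence of TGCGCA is present in the sequence.
Vte3II does not cut: 0 sites.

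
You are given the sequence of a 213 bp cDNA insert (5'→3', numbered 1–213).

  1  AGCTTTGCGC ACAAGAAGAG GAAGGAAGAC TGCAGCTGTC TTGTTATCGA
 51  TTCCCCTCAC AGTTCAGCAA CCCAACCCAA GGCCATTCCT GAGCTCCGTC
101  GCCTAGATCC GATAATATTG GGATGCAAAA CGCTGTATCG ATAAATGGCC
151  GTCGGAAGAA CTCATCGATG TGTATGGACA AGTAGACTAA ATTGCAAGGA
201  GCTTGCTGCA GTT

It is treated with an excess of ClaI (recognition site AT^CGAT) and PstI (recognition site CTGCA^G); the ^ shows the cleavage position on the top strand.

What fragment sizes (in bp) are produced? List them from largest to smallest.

ClaI sites (ATCGAT) start at positions 46, 137, 164.
ClaI cuts after base 2 of each site, so after positions 47, 138, 165.
PstI sites (CTGCAG) start at positions 30, 206.
PstI cuts after base 5 of each site (before the last base), so after positions 34, 210.
Combined cut positions: 34, 47, 138, 165, 210.
Linear molecule, 5 cuts → 6 fragments:
  1–34 → 34 bp
  35–47 → 13 bp
  48–138 → 91 bp
  139–165 → 27 bp
  166–210 → 45 bp
  211–213 → 3 bp
Sorted largest to smallest: 91, 45, 34, 27, 13, 3 bp.

91, 45, 34, 27, 13, 3 bp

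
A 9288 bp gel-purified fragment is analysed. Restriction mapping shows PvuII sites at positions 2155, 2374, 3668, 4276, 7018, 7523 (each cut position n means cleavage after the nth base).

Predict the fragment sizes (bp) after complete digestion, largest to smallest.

Linear molecule, 6 cuts → 7 fragments:
  2155 − 0 = 2155 bp
  2374 − 2155 = 219 bp
  3668 − 2374 = 1294 bp
  4276 − 3668 = 608 bp
  7018 − 4276 = 2742 bp
  7523 − 7018 = 505 bp
  9288 − 7523 = 1765 bp
Sorted largest to smallest: 2742, 2155, 1765, 1294, 608, 505, 219 bp.

2742, 2155, 1765, 1294, 608, 505, 219 bp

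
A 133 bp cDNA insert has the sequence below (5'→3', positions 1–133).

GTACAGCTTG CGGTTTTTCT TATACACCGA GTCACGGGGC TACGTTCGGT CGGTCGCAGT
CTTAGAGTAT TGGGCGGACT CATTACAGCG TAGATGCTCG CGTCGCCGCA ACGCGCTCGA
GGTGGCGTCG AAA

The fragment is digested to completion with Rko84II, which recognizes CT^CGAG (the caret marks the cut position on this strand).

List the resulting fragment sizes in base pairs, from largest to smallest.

The Rko84II site (CTCGAG) starts at position 116.
Rko84II cuts after base 2 of each site, so after position 117.
Linear molecule, 1 cut → 2 fragments:
  1–117 → 117 bp
  118–133 → 16 bp
Sorted largest to smallest: 117, 16 bp.

117, 16 bp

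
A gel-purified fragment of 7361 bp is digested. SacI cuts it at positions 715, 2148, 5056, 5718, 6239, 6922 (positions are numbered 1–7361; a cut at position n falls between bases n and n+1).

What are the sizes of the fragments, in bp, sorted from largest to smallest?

Linear molecule, 6 cuts → 7 fragments:
  715 − 0 = 715 bp
  2148 − 715 = 1433 bp
  5056 − 2148 = 2908 bp
  5718 − 5056 = 662 bp
  6239 − 5718 = 521 bp
  6922 − 6239 = 683 bp
  7361 − 6922 = 439 bp
Sorted largest to smallest: 2908, 1433, 715, 683, 662, 521, 439 bp.

2908, 1433, 715, 683, 662, 521, 439 bp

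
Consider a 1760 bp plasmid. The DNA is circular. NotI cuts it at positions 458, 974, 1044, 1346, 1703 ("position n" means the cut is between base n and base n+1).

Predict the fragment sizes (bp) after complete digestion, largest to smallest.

516, 515, 357, 302, 70 bp

Circular molecule, 5 cuts → 5 fragments:
  974 − 458 = 516 bp
  1044 − 974 = 70 bp
  1346 − 1044 = 302 bp
  1703 − 1346 = 357 bp
  wrap: 1760 − 1703 + 458 = 515 bp
Sorted largest to smallest: 516, 515, 357, 302, 70 bp.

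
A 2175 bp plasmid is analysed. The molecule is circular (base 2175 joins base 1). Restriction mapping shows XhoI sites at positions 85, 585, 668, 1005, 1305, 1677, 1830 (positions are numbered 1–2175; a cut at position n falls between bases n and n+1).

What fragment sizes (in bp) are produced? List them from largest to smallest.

Circular molecule, 7 cuts → 7 fragments:
  585 − 85 = 500 bp
  668 − 585 = 83 bp
  1005 − 668 = 337 bp
  1305 − 1005 = 300 bp
  1677 − 1305 = 372 bp
  1830 − 1677 = 153 bp
  wrap: 2175 − 1830 + 85 = 430 bp
Sorted largest to smallest: 500, 430, 372, 337, 300, 153, 83 bp.

500, 430, 372, 337, 300, 153, 83 bp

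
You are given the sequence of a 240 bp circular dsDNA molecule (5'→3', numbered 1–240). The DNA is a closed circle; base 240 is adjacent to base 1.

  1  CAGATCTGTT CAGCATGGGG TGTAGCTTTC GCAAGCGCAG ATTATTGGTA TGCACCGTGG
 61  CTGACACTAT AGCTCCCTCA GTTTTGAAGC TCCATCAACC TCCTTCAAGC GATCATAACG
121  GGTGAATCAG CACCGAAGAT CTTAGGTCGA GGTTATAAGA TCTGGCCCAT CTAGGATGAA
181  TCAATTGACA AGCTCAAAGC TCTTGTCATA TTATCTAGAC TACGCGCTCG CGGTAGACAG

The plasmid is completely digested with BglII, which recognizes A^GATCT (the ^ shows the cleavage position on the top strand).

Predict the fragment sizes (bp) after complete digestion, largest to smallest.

135, 84, 21 bp

BglII sites (AGATCT) start at positions 2, 137, 158.
BglII cuts after the first base of each site, so after positions 2, 137, 158.
Circular molecule, 3 cuts → 3 fragments:
  3–137 → 135 bp
  138–158 → 21 bp
  159–240 then 1–2 → 82 + 2 = 84 bp
Sorted largest to smallest: 135, 84, 21 bp.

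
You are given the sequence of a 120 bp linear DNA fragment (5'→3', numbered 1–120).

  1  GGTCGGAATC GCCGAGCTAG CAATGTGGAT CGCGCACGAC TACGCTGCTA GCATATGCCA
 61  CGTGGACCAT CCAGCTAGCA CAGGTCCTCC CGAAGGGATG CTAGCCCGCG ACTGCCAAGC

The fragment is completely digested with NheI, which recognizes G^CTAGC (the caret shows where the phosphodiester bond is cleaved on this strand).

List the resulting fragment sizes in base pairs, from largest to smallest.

31, 27, 26, 20, 16 bp

NheI sites (GCTAGC) start at positions 16, 47, 74, 100.
NheI cuts after the first base of each site, so after positions 16, 47, 74, 100.
Linear molecule, 4 cuts → 5 fragments:
  1–16 → 16 bp
  17–47 → 31 bp
  48–74 → 27 bp
  75–100 → 26 bp
  101–120 → 20 bp
Sorted largest to smallest: 31, 27, 26, 20, 16 bp.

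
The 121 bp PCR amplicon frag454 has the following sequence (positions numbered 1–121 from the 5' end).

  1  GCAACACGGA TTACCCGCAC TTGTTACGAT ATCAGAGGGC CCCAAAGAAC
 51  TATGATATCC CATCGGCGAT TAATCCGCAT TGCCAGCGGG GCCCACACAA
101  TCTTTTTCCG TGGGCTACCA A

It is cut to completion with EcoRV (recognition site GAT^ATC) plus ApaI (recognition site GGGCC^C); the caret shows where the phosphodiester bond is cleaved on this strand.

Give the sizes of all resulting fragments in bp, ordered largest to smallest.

EcoRV sites (GATATC) start at positions 28, 54.
EcoRV cuts after base 3 of each site, so after positions 30, 56.
ApaI sites (GGGCCC) start at positions 37, 89.
ApaI cuts after base 5 of each site (before the last base), so after positions 41, 93.
Combined cut positions: 30, 41, 56, 93.
Linear molecule, 4 cuts → 5 fragments:
  1–30 → 30 bp
  31–41 → 11 bp
  42–56 → 15 bp
  57–93 → 37 bp
  94–121 → 28 bp
Sorted largest to smallest: 37, 30, 28, 15, 11 bp.

37, 30, 28, 15, 11 bp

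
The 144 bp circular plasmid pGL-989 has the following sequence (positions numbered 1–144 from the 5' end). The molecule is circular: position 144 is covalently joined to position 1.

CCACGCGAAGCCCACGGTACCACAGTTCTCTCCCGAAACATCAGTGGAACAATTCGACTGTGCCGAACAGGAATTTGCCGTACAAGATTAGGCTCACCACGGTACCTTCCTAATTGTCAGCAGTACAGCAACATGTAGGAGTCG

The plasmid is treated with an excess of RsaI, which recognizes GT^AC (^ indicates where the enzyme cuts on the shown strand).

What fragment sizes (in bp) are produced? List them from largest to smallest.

63, 38, 22, 21 bp

RsaI sites (GTAC) start at positions 17, 80, 102, 123.
RsaI cuts after base 2 of each site, so after positions 18, 81, 103, 124.
Circular molecule, 4 cuts → 4 fragments:
  19–81 → 63 bp
  82–103 → 22 bp
  104–124 → 21 bp
  125–144 then 1–18 → 20 + 18 = 38 bp
Sorted largest to smallest: 63, 38, 22, 21 bp.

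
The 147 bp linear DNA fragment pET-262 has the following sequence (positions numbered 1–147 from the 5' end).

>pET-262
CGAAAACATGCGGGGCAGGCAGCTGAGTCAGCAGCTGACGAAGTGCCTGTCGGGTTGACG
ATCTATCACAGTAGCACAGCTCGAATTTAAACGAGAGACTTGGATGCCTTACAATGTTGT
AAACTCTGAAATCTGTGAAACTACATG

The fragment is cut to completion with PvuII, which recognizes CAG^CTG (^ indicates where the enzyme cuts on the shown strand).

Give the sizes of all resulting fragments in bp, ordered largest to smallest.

PvuII sites (CAGCTG) start at positions 20, 32.
PvuII cuts after base 3 of each site, so after positions 22, 34.
Linear molecule, 2 cuts → 3 fragments:
  1–22 → 22 bp
  23–34 → 12 bp
  35–147 → 113 bp
Sorted largest to smallest: 113, 22, 12 bp.

113, 22, 12 bp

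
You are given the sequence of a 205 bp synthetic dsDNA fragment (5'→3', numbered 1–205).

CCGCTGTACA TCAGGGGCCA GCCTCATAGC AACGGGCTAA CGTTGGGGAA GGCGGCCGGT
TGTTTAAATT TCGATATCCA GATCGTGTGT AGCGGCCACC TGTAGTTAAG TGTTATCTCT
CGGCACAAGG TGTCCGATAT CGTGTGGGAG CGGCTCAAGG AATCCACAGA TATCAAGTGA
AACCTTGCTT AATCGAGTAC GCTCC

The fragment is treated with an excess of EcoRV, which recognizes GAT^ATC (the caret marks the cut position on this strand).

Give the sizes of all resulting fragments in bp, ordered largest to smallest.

75, 63, 34, 33 bp

EcoRV sites (GATATC) start at positions 73, 136, 169.
EcoRV cuts after base 3 of each site, so after positions 75, 138, 171.
Linear molecule, 3 cuts → 4 fragments:
  1–75 → 75 bp
  76–138 → 63 bp
  139–171 → 33 bp
  172–205 → 34 bp
Sorted largest to smallest: 75, 63, 34, 33 bp.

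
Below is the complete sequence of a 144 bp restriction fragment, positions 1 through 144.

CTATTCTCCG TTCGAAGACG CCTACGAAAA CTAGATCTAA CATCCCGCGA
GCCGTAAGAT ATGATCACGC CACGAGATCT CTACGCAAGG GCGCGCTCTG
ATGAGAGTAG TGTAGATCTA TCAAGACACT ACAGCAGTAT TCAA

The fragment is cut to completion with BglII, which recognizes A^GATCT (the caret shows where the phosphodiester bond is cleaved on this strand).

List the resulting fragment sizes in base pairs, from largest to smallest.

BglII sites (AGATCT) start at positions 33, 75, 114.
BglII cuts after the first base of each site, so after positions 33, 75, 114.
Linear molecule, 3 cuts → 4 fragments:
  1–33 → 33 bp
  34–75 → 42 bp
  76–114 → 39 bp
  115–144 → 30 bp
Sorted largest to smallest: 42, 39, 33, 30 bp.

42, 39, 33, 30 bp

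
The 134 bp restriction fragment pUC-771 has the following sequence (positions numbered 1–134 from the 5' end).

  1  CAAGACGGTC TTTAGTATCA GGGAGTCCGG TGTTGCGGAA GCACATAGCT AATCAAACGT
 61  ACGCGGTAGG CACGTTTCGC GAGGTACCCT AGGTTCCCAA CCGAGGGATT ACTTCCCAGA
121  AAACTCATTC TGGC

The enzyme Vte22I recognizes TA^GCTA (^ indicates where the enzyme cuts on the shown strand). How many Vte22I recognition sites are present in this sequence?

TAGCTA occurs starting at position 46.
Vte22I cuts at 1 site.

1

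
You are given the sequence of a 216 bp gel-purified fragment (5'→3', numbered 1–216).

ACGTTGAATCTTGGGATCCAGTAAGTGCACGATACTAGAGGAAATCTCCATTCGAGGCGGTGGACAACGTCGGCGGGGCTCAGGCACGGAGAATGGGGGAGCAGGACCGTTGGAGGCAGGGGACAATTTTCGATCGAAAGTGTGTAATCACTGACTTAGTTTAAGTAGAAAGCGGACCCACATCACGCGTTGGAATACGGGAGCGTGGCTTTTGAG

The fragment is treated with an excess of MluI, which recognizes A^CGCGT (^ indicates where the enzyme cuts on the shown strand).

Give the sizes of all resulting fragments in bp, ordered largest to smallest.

185, 31 bp

The MluI site (ACGCGT) starts at position 185.
MluI cuts after the first base of each site, so after position 185.
Linear molecule, 1 cut → 2 fragments:
  1–185 → 185 bp
  186–216 → 31 bp
Sorted largest to smallest: 185, 31 bp.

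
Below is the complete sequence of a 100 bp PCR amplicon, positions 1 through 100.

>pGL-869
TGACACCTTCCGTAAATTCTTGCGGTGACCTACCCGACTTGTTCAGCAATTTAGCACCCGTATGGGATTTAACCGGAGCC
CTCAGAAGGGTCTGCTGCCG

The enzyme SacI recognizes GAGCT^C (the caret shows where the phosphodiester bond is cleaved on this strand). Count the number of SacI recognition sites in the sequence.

No occurrence of GAGCTC is present in the sequence.
SacI does not cut: 0 sites.

0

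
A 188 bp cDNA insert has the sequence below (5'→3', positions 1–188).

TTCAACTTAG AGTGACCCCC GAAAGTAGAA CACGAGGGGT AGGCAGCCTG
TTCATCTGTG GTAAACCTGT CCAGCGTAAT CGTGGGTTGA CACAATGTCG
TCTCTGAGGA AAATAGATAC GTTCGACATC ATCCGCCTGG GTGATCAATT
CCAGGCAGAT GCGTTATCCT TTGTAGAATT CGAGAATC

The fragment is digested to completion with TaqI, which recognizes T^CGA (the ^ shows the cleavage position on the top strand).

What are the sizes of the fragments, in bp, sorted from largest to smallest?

TaqI sites (TCGA) start at positions 123, 180.
TaqI cuts after the first base of each site, so after positions 123, 180.
Linear molecule, 2 cuts → 3 fragments:
  1–123 → 123 bp
  124–180 → 57 bp
  181–188 → 8 bp
Sorted largest to smallest: 123, 57, 8 bp.

123, 57, 8 bp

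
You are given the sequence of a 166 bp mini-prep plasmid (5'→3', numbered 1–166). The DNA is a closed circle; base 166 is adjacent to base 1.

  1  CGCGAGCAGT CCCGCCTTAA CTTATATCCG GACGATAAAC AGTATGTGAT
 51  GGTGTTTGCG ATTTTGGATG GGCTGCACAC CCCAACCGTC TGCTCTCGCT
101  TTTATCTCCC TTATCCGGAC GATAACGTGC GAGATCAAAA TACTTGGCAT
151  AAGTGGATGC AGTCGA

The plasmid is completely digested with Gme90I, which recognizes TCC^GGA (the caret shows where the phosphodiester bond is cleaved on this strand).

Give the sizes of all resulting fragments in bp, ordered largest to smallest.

Gme90I sites (TCCGGA) start at positions 27, 114.
Gme90I cuts after base 3 of each site, so after positions 29, 116.
Circular molecule, 2 cuts → 2 fragments:
  30–116 → 87 bp
  117–166 then 1–29 → 50 + 29 = 79 bp
Sorted largest to smallest: 87, 79 bp.

87, 79 bp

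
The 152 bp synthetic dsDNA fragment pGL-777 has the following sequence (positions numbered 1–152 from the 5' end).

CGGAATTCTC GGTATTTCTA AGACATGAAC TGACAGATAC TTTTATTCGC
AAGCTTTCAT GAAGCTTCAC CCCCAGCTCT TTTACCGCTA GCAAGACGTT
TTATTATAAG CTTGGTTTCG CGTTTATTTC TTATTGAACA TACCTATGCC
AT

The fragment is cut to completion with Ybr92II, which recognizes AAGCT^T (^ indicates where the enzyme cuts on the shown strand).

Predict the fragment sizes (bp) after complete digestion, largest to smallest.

Ybr92II sites (AAGCTT) start at positions 51, 62, 108.
Ybr92II cuts after base 5 of each site (before the last base), so after positions 55, 66, 112.
Linear molecule, 3 cuts → 4 fragments:
  1–55 → 55 bp
  56–66 → 11 bp
  67–112 → 46 bp
  113–152 → 40 bp
Sorted largest to smallest: 55, 46, 40, 11 bp.

55, 46, 40, 11 bp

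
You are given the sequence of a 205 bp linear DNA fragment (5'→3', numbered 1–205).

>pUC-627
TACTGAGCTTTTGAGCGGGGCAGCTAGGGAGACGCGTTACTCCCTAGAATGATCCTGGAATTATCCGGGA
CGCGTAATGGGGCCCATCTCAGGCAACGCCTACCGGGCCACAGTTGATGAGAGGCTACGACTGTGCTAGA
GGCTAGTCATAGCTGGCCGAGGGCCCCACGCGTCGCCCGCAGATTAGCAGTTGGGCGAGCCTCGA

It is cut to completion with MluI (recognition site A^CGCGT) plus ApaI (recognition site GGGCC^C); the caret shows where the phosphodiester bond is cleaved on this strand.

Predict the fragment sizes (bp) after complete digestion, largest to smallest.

MluI sites (ACGCGT) start at positions 32, 70, 168.
MluI cuts after the first base of each site, so after positions 32, 70, 168.
ApaI sites (GGGCCC) start at positions 80, 161.
ApaI cuts after base 5 of each site (before the last base), so after positions 84, 165.
Combined cut positions: 32, 70, 84, 165, 168.
Linear molecule, 5 cuts → 6 fragments:
  1–32 → 32 bp
  33–70 → 38 bp
  71–84 → 14 bp
  85–165 → 81 bp
  166–168 → 3 bp
  169–205 → 37 bp
Sorted largest to smallest: 81, 38, 37, 32, 14, 3 bp.

81, 38, 37, 32, 14, 3 bp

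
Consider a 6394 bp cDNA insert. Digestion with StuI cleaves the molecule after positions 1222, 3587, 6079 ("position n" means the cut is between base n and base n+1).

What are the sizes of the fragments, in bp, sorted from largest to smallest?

2492, 2365, 1222, 315 bp

Linear molecule, 3 cuts → 4 fragments:
  1222 − 0 = 1222 bp
  3587 − 1222 = 2365 bp
  6079 − 3587 = 2492 bp
  6394 − 6079 = 315 bp
Sorted largest to smallest: 2492, 2365, 1222, 315 bp.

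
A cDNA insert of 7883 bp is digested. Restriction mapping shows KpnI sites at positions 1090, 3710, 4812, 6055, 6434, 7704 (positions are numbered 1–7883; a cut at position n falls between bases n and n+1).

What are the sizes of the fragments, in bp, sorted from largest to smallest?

2620, 1270, 1243, 1102, 1090, 379, 179 bp

Linear molecule, 6 cuts → 7 fragments:
  1090 − 0 = 1090 bp
  3710 − 1090 = 2620 bp
  4812 − 3710 = 1102 bp
  6055 − 4812 = 1243 bp
  6434 − 6055 = 379 bp
  7704 − 6434 = 1270 bp
  7883 − 7704 = 179 bp
Sorted largest to smallest: 2620, 1270, 1243, 1102, 1090, 379, 179 bp.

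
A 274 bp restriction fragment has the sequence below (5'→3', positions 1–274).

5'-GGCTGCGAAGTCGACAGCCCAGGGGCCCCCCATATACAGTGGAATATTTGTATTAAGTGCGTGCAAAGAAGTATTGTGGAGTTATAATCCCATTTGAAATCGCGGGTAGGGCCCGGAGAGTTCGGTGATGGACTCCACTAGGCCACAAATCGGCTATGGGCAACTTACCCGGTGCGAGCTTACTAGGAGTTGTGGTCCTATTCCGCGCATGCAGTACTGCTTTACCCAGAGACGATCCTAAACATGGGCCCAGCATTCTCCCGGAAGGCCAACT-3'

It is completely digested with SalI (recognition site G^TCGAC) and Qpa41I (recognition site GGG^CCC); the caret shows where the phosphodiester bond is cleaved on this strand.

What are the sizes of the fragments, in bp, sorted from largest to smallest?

137, 86, 26, 15, 10 bp

The SalI site (GTCGAC) starts at position 10.
SalI cuts after the first base of each site, so after position 10.
Qpa41I sites (GGGCCC) start at positions 23, 109, 246.
Qpa41I cuts after base 3 of each site, so after positions 25, 111, 248.
Combined cut positions: 10, 25, 111, 248.
Linear molecule, 4 cuts → 5 fragments:
  1–10 → 10 bp
  11–25 → 15 bp
  26–111 → 86 bp
  112–248 → 137 bp
  249–274 → 26 bp
Sorted largest to smallest: 137, 86, 26, 15, 10 bp.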